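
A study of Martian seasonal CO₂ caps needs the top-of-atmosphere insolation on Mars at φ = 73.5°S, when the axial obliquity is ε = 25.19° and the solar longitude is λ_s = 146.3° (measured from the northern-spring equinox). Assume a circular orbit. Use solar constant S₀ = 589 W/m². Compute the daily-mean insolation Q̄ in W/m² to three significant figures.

Solar declination: sin δ = sin ε · sin λ_s = sin 25.19° × sin 146.3° = 0.23615, so δ = +13.660°.
cos H₀ = −tan(-73.5°) tan(+13.660°) = 0.8204, H₀ = 0.6086 rad.
Bracket: H₀ sin φ sin δ + cos φ cos δ sin H₀ = 0.6086×-0.95882×0.23615 + 0.28402×0.97172×0.57172 = -0.137802 + 0.157788 = 0.019986.
Q̄ = (S₀/π) × [bracket] = (589/π) × 0.019986 = 3.747 W/m².

Q̄ ≈ 3.75 W/m²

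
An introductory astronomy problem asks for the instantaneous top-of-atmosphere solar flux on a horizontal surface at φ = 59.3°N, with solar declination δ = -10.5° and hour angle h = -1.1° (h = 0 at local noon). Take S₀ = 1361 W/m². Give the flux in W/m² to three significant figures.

cos θ_z = sin φ sin δ + cos φ cos δ cos h = -0.156696 + 0.501901 = 0.345205.
Flux = S₀ · cos θ_z = 1361 × 0.345205 = 469.8 W/m².

470 W/m²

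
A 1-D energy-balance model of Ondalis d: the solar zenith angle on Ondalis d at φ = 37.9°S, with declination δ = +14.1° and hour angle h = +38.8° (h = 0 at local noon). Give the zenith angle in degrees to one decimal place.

θ_z = 63.5°

cos θ_z = sin φ sin δ + cos φ cos δ cos h = -0.149649 + 0.596436 = 0.446787.
θ_z = arccos(0.446787) = 63.5°.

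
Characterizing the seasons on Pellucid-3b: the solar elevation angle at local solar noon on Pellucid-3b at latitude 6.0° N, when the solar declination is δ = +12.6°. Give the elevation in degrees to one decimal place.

83.4°

At local noon the hour angle is zero, so the zenith angle equals |φ − δ| = |+6.0° − (+12.600°)| = 6.600°.
Elevation = 90° − 6.600° = 83.4°.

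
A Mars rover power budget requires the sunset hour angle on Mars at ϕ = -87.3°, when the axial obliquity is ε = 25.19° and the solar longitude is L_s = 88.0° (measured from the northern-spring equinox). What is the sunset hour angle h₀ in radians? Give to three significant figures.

h₀ = 0.00 rad

Solar declination: sin δ = sin ε · sin L_s = sin 25.19° × sin 88.0° = 0.42536, so δ = +25.174°.
cos h₀ = −tan ϕ · tan δ = 9.9664 ≥ 1, so the Sun never rises (polar night) and h₀ = 0.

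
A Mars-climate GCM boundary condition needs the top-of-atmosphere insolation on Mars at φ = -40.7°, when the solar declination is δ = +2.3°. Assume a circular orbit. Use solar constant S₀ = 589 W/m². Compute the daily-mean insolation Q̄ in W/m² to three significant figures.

cos H₀ = −tan(-40.7°) tan(+2.300°) = 0.0345, H₀ = 1.5362 rad.
Bracket: H₀ sin φ sin δ + cos φ cos δ sin H₀ = 1.5362×-0.65210×0.04013 + 0.75813×0.99919×0.99940 = -0.040200 + 0.757061 = 0.716861.
Q̄ = (S₀/π) × [bracket] = (589/π) × 0.716861 = 134.4 W/m².

Q̄ ≈ 134 W/m²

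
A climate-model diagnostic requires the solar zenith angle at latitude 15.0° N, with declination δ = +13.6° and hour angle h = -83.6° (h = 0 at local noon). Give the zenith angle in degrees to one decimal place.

cos θ_z = sin ϕ sin δ + cos ϕ cos δ cos h = 0.060859 + 0.104652 = 0.165511.
θ_z = arccos(0.165511) = 80.5°.

θ_z = 80.5°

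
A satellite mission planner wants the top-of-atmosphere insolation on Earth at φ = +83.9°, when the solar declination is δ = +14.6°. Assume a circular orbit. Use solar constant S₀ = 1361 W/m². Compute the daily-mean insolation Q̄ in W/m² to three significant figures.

cos H₀ = −tan(+83.9°) tan(+14.600°) = -2.4374 ≤ −1 ⇒ polar day, H₀ = π.
Bracket: H₀ sin φ sin δ + cos φ cos δ sin H₀ = 3.1416×0.99434×0.25207 + 0.10626×0.96771×0.00000 = 0.787421 + 0.000000 = 0.787421.
Q̄ = (S₀/π) × [bracket] = (1361/π) × 0.787421 = 341.1 W/m².

Q̄ ≈ 341 W/m²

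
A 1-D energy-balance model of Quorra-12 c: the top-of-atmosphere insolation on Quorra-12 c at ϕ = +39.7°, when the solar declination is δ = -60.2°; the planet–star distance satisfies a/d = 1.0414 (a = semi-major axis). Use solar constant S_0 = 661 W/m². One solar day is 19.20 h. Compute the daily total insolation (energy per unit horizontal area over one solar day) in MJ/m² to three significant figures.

0.00 MJ/m²

cos h₀ = −tan(+39.7°) tan(-60.200°) = 1.4496 ≥ 1 ⇒ polar night, h₀ = 0 and Q̄ = 0.
Inverse-square distance factor (a/d)² = 1.0414² = 1.084514.
Daily total = Q̄ × 19.20 h × 3600 s/h = 0.00 MJ/m².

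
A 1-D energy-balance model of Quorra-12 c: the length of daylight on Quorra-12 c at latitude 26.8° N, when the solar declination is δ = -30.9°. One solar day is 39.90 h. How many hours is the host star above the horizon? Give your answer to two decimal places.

cos H₀ = −tan φ · tan δ = −tan(+26.8°) × tan(-30.900°) = 0.3023, so H₀ = 1.2637 rad = 72.40°.
Daylight = 2H₀/(2π) × 39.90 h = (1.2637/π) × 39.90 = 16.05 h.

16.05 h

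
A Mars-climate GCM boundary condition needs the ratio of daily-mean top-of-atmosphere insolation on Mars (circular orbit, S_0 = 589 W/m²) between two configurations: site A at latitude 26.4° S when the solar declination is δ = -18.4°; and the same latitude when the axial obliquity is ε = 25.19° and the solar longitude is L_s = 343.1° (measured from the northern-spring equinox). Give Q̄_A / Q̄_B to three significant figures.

Q̄_A / Q̄_B ≈ 1.11

— Configuration A (ϕ=-26.4°):
cos h₀ = −tan(-26.4°) tan(-18.400°) = -0.1651, h₀ = 1.7367 rad.
Bracket: h₀ sin ϕ sin δ + cos ϕ cos δ sin h₀ = 1.7367×-0.44464×-0.31565 + 0.89571×0.94888×0.98627 = 0.243747 + 0.838252 = 1.081999.
Q̄ = (S_0/π) × [bracket] = (589/π) × 1.081999 = 202.86 W/m².
— Configuration B (ϕ=-26.4°):
Solar declination: sin δ = sin ε · sin L_s = sin 25.19° × sin 343.1° = -0.12373, so δ = -7.107°.
cos h₀ = −tan(-26.4°) tan(-7.107°) = -0.0619, h₀ = 1.6327 rad.
Bracket: h₀ sin ϕ sin δ + cos ϕ cos δ sin h₀ = 1.6327×-0.44464×-0.12373 + 0.89571×0.99232×0.99808 = 0.089823 + 0.887124 = 0.976947.
Q̄ = (S_0/π) × [bracket] = (589/π) × 0.976947 = 183.16 W/m².
Ratio Q̄_A / Q̄_B = 202.86 / 183.16 = 1.108.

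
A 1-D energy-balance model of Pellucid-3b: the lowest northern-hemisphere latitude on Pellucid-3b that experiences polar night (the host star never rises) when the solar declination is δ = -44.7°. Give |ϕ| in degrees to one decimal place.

Polar night requires cos h₀ = −tan ϕ tan δ ≥ 1, i.e. tan ϕ tan δ ≤ −1.
The boundary is |tan ϕ| · |tan δ| = 1, so |ϕ| = 90° − |δ| = 90° − 44.7° = 45.3° in the northern hemisphere.

|ϕ| = 45.3°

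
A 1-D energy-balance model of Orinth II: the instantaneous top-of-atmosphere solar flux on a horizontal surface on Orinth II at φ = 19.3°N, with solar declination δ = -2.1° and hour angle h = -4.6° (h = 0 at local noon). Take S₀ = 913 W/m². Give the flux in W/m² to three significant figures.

847 W/m²

cos θ_z = sin φ sin δ + cos φ cos δ cos h = -0.012111 + 0.940129 = 0.928018.
Flux = S₀ · cos θ_z = 913 × 0.928018 = 847.3 W/m².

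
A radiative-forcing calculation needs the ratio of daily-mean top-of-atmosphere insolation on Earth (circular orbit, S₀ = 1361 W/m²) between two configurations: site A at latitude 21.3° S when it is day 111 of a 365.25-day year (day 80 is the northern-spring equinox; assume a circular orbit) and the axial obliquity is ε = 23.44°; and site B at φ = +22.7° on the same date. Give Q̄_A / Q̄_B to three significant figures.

— Configuration A (φ=-21.3°):
Solar longitude: λ_s = 360° × (111 − 80)/365.25 = 30.554°.
sin δ = sin 23.44° × sin 30.554° = 0.20222, so δ = +11.667°.
cos H₀ = −tan(-21.3°) tan(+11.667°) = 0.0805, H₀ = 1.4902 rad.
Bracket: H₀ sin φ sin δ + cos φ cos δ sin H₀ = 1.4902×-0.36325×0.20222 + 0.93169×0.97934×0.99675 = -0.109465 + 0.909476 = 0.800011.
Q̄ = (S₀/π) × [bracket] = (1361/π) × 0.800011 = 346.58 W/m².
— Configuration B (φ=+22.7°):
cos H₀ = −tan(+22.7°) tan(+11.667°) = -0.0864, H₀ = 1.6573 rad.
Bracket: H₀ sin φ sin δ + cos φ cos δ sin H₀ = 1.6573×0.38591×0.20222 + 0.92254×0.97934×0.99626 = 0.129334 + 0.900101 = 1.029435.
Q̄ = (S₀/π) × [bracket] = (1361/π) × 1.029435 = 445.97 W/m².
Ratio Q̄_A / Q̄_B = 346.58 / 445.97 = 0.7771.

Q̄_A / Q̄_B ≈ 0.777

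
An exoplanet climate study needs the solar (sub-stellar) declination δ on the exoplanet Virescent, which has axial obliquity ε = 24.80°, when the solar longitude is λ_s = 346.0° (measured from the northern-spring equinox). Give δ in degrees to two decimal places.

δ = -5.82°

sin δ = sin ε · sin λ_s = sin 24.80° × sin 346.0° = -0.101475.
δ = arcsin(-0.101475) = -5.82°.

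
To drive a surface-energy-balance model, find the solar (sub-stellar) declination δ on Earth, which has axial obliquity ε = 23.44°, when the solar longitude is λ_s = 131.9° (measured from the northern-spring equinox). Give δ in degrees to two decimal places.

sin δ = sin ε · sin λ_s = sin 23.44° × sin 131.9° = 0.296079.
δ = arcsin(0.296079) = +17.22°.

δ = +17.22°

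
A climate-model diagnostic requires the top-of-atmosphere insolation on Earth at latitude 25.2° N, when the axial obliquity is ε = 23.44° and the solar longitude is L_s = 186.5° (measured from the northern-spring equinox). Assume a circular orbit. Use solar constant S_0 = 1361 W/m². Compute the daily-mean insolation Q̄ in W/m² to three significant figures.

Solar declination: sin δ = sin ε · sin L_s = sin 23.44° × sin 186.5° = -0.04503, so δ = -2.581°.
cos h₀ = −tan(+25.2°) tan(-2.581°) = 0.0212, h₀ = 1.5496 rad.
Bracket: h₀ sin ϕ sin δ + cos ϕ cos δ sin h₀ = 1.5496×0.42578×-0.04503 + 0.90483×0.99899×0.99978 = -0.029710 + 0.903717 = 0.874007.
Q̄ = (S_0/π) × [bracket] = (1361/π) × 0.874007 = 378.6 W/m².

Q̄ ≈ 379 W/m²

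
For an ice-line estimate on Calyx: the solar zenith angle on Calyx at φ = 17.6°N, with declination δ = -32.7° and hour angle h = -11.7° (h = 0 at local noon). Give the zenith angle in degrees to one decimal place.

θ_z = 51.5°

cos θ_z = sin φ sin δ + cos φ cos δ cos h = -0.163352 + 0.785454 = 0.622102.
θ_z = arccos(0.622102) = 51.5°.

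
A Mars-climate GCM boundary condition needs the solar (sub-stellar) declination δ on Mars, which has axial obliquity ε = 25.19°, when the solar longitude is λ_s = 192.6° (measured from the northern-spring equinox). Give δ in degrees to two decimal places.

δ = -5.33°

sin δ = sin ε · sin λ_s = sin 25.19° × sin 192.6° = -0.092846.
δ = arcsin(-0.092846) = -5.33°.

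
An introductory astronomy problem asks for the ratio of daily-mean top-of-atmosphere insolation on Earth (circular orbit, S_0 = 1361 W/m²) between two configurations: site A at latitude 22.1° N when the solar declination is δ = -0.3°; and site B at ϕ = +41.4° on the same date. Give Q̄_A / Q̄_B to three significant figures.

— Configuration A (ϕ=+22.1°):
cos h₀ = −tan(+22.1°) tan(-0.300°) = 0.0021, h₀ = 1.5687 rad.
Bracket: h₀ sin ϕ sin δ + cos ϕ cos δ sin h₀ = 1.5687×0.37622×-0.00524 + 0.92653×0.99999×1.00000 = -0.003093 + 0.926521 = 0.923428.
Q̄ = (S_0/π) × [bracket] = (1361/π) × 0.923428 = 400.05 W/m².
— Configuration B (ϕ=+41.4°):
cos h₀ = −tan(+41.4°) tan(-0.300°) = 0.0046, h₀ = 1.5662 rad.
Bracket: h₀ sin ϕ sin δ + cos ϕ cos δ sin h₀ = 1.5662×0.66131×-0.00524 + 0.75011×0.99999×0.99999 = -0.005427 + 0.750095 = 0.744668.
Q̄ = (S_0/π) × [bracket] = (1361/π) × 0.744668 = 322.60 W/m².
Ratio Q̄_A / Q̄_B = 400.05 / 322.60 = 1.240.

Q̄_A / Q̄_B ≈ 1.24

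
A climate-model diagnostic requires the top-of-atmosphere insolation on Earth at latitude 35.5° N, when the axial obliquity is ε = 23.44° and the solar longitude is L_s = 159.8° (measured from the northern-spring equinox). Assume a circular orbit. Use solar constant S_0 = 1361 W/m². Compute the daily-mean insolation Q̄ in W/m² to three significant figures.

Q̄ ≈ 405 W/m²

Solar declination: sin δ = sin ε · sin L_s = sin 23.44° × sin 159.8° = 0.13736, so δ = +7.895°.
cos h₀ = −tan(+35.5°) tan(+7.895°) = -0.0989, h₀ = 1.6699 rad.
Bracket: h₀ sin ϕ sin δ + cos ϕ cos δ sin h₀ = 1.6699×0.58070×0.13736 + 0.81412×0.99052×0.99510 = 0.133199 + 0.802451 = 0.935650.
Q̄ = (S_0/π) × [bracket] = (1361/π) × 0.935650 = 405.3 W/m².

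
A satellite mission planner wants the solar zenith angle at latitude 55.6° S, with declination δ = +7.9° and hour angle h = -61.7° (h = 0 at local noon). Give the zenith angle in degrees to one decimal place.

θ_z = 81.3°

cos θ_z = sin φ sin δ + cos φ cos δ cos h = -0.113407 + 0.265302 = 0.151895.
θ_z = arccos(0.151895) = 81.3°.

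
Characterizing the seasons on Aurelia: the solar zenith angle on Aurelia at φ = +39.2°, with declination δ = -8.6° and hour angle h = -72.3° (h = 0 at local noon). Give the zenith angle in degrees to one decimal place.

cos θ_z = sin φ sin δ + cos φ cos δ cos h = -0.094511 + 0.232960 = 0.138449.
θ_z = arccos(0.138449) = 82.0°.

θ_z = 82.0°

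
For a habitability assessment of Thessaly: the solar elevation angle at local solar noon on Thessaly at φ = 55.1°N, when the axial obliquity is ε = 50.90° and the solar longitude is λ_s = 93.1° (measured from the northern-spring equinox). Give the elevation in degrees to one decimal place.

85.7°

Solar declination: sin δ = sin ε · sin λ_s = sin 50.90° × sin 93.1° = 0.77491, so δ = +50.797°.
At local noon the hour angle is zero, so the zenith angle equals |φ − δ| = |+55.1° − (+50.797°)| = 4.303°.
Elevation = 90° − 4.303° = 85.7°.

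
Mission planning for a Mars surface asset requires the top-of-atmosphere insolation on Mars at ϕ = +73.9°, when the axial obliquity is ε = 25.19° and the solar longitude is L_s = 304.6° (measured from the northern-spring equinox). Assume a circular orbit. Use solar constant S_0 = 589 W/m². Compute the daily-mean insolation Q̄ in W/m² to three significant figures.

Solar declination: sin δ = sin ε · sin L_s = sin 25.19° × sin 304.6° = -0.35034, so δ = -20.508°.
cos h₀ = −tan(+73.9°) tan(-20.508°) = 1.2959 ≥ 1 ⇒ polar night, h₀ = 0 and Q̄ = 0.

Q̄ ≈ 0.00 W/m²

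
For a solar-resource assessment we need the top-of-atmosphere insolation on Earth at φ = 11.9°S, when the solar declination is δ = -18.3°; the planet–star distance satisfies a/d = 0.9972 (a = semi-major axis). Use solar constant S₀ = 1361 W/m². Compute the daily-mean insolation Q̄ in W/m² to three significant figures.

cos H₀ = −tan(-11.9°) tan(-18.300°) = -0.0697, H₀ = 1.6405 rad.
Bracket: H₀ sin φ sin δ + cos φ cos δ sin H₀ = 1.6405×-0.20620×-0.31399 + 0.97851×0.94943×0.99757 = 0.106214 + 0.926769 = 1.032983.
Inverse-square distance factor (a/d)² = 0.9972² = 0.994408.
Q̄ = (S₀/π) × 0.994408 × [bracket] = (1361/π) × 0.994408 × 1.032983 = 445.0 W/m².

Q̄ ≈ 445 W/m²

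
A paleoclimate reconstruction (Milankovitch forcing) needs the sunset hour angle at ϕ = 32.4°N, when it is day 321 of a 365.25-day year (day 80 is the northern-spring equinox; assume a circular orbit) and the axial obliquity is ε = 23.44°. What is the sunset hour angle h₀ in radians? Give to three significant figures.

h₀ = 1.34 rad

Solar longitude: L_s = 360° × (321 − 80)/365.25 = 237.536°.
sin δ = sin 23.44° × sin 237.536° = -0.33563, so δ = -19.611°.
cos h₀ = −tan ϕ · tan δ = −tan(+32.4°) × tan(-19.611°) = 0.2261, so h₀ = 1.3427 rad = 76.93°.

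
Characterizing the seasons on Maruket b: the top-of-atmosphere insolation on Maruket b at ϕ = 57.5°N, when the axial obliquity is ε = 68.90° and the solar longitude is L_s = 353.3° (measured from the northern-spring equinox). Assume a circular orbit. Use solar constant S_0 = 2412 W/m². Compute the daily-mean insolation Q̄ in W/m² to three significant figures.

Solar declination: sin δ = sin ε · sin L_s = sin 68.90° × sin 353.3° = -0.10885, so δ = -6.249°.
cos h₀ = −tan(+57.5°) tan(-6.249°) = 0.1719, h₀ = 1.3981 rad.
Bracket: h₀ sin ϕ sin δ + cos ϕ cos δ sin h₀ = 1.3981×0.84339×-0.10885 + 0.53730×0.99406×0.98512 = -0.128350 + 0.526161 = 0.397811.
Q̄ = (S_0/π) × [bracket] = (2412/π) × 0.397811 = 305.4 W/m².

Q̄ ≈ 305 W/m²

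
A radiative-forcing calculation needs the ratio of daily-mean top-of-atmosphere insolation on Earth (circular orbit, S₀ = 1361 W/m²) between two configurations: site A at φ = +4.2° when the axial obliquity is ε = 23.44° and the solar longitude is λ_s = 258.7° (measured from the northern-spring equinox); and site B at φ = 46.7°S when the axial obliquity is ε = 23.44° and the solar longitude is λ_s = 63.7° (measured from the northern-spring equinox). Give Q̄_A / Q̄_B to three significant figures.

— Configuration A (φ=+4.2°):
Solar declination: sin δ = sin ε · sin λ_s = sin 23.44° × sin 258.7° = -0.39008, so δ = -22.959°.
cos H₀ = −tan(+4.2°) tan(-22.959°) = 0.0311, H₀ = 1.5397 rad.
Bracket: H₀ sin φ sin δ + cos φ cos δ sin H₀ = 1.5397×0.07324×-0.39008 + 0.99731×0.92078×0.99952 = -0.043988 + 0.917862 = 0.873874.
Q̄ = (S₀/π) × [bracket] = (1361/π) × 0.873874 = 378.58 W/m².
— Configuration B (φ=-46.7°):
Solar declination: sin δ = sin ε · sin λ_s = sin 23.44° × sin 63.7° = 0.35661, so δ = +20.892°.
cos H₀ = −tan(-46.7°) tan(+20.892°) = 0.4051, H₀ = 1.1538 rad.
Bracket: H₀ sin φ sin δ + cos φ cos δ sin H₀ = 1.1538×-0.72777×0.35661 + 0.68582×0.93425×0.91429 = -0.299446 + 0.585811 = 0.286365.
Q̄ = (S₀/π) × [bracket] = (1361/π) × 0.286365 = 124.06 W/m².
Ratio Q̄_A / Q̄_B = 378.58 / 124.06 = 3.052.

Q̄_A / Q̄_B ≈ 3.05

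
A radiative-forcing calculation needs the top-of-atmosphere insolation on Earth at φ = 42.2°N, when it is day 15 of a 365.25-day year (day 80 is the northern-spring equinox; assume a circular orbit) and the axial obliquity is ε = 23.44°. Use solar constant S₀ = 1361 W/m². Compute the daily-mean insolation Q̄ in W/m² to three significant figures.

Solar longitude: λ_s = 360° × (15 − 80)/365.25 = -64.066°, i.e. -64.066° + 360° = 295.934°.
sin δ = sin 23.44° × sin 295.934° = -0.35773, so δ = -20.961°.
cos H₀ = −tan(+42.2°) tan(-20.961°) = 0.3474, H₀ = 1.2160 rad.
Bracket: H₀ sin φ sin δ + cos φ cos δ sin H₀ = 1.2160×0.67172×-0.35773 + 0.74080×0.93383×0.93773 = -0.292198 + 0.648704 = 0.356506.
Q̄ = (S₀/π) × [bracket] = (1361/π) × 0.356506 = 154.4 W/m².

Q̄ ≈ 154 W/m²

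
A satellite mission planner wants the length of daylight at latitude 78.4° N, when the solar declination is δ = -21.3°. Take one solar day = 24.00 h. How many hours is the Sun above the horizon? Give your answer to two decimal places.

cos H₀ = −tan φ · tan δ = 1.8994 ≥ 1, so the Sun never rises (polar night) and H₀ = 0.
Daylight = 2H₀/(2π) × 24.00 h = (0.0000/π) × 24.00 = 0.00 h.

0.00 h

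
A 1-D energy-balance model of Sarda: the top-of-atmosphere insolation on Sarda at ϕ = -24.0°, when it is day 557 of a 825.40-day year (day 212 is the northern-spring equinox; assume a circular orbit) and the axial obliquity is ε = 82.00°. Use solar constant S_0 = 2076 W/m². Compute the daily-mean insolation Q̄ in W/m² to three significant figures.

Solar longitude: L_s = 360° × (557 − 212)/825.40 = 150.472°.
sin δ = sin 82.00° × sin 150.472° = 0.48804, so δ = +29.212°.
cos h₀ = −tan(-24.0°) tan(+29.212°) = 0.2490, h₀ = 1.3192 rad.
Bracket: h₀ sin ϕ sin δ + cos ϕ cos δ sin h₀ = 1.3192×-0.40674×0.48804 + 0.91355×0.87282×0.96852 = -0.261868 + 0.772264 = 0.510396.
Q̄ = (S_0/π) × [bracket] = (2076/π) × 0.510396 = 337.3 W/m².

Q̄ ≈ 337 W/m²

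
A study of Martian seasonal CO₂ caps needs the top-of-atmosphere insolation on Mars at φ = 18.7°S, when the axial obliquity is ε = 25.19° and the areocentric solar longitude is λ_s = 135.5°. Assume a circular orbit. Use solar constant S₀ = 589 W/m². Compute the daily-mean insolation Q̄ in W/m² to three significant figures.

sin δ = sin 25.19° × sin 135.5° = 0.29832, so δ = +17.357°.
cos H₀ = −tan(-18.7°) tan(+17.357°) = 0.1058, H₀ = 1.4648 rad.
Bracket: H₀ sin φ sin δ + cos φ cos δ sin H₀ = 1.4648×-0.32061×0.29832 + 0.94721×0.95447×0.99439 = -0.140100 + 0.899012 = 0.758912.
Q̄ = (S₀/π) × [bracket] = (589/π) × 0.758912 = 142.3 W/m².

Q̄ ≈ 142 W/m²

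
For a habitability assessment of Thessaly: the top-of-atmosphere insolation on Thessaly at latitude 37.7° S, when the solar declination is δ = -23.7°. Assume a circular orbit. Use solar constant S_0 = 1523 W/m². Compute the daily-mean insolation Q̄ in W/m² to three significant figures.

Q̄ ≈ 559 W/m²

cos h₀ = −tan(-37.7°) tan(-23.700°) = -0.3393, h₀ = 1.9169 rad.
Bracket: h₀ sin ϕ sin δ + cos ϕ cos δ sin h₀ = 1.9169×-0.61153×-0.40195 + 0.79122×0.91566×0.94069 = 0.471183 + 0.681519 = 1.152702.
Q̄ = (S_0/π) × [bracket] = (1523/π) × 1.152702 = 558.8 W/m².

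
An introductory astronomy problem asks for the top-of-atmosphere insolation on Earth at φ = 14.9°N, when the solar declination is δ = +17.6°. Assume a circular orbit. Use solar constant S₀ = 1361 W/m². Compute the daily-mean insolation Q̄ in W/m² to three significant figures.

Q̄ ≈ 453 W/m²

cos H₀ = −tan(+14.9°) tan(+17.600°) = -0.0844, H₀ = 1.6553 rad.
Bracket: H₀ sin φ sin δ + cos φ cos δ sin H₀ = 1.6553×0.25713×0.30237 + 0.96638×0.95319×0.99643 = 0.128697 + 0.917855 = 1.046552.
Q̄ = (S₀/π) × [bracket] = (1361/π) × 1.046552 = 453.4 W/m².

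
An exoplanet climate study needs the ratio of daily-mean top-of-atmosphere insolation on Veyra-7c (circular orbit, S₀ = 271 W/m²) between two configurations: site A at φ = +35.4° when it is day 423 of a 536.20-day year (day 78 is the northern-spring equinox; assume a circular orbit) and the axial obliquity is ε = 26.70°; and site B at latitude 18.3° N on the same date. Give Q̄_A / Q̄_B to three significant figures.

Q̄_A / Q̄_B ≈ 0.651

— Configuration A (φ=+35.4°):
Solar longitude: λ_s = 360° × (423 − 78)/536.20 = 231.630°.
sin δ = sin 26.70° × sin 231.630° = -0.35227, so δ = -20.626°.
cos H₀ = −tan(+35.4°) tan(-20.626°) = 0.2675, H₀ = 1.3000 rad.
Bracket: H₀ sin φ sin δ + cos φ cos δ sin H₀ = 1.3000×0.57928×-0.35227 + 0.81513×0.93590×0.96356 = -0.265282 + 0.735081 = 0.469799.
Q̄ = (S₀/π) × [bracket] = (271/π) × 0.469799 = 40.526 W/m².
— Configuration B (φ=+18.3°):
cos H₀ = −tan(+18.3°) tan(-20.626°) = 0.1245, H₀ = 1.4460 rad.
Bracket: H₀ sin φ sin δ + cos φ cos δ sin H₀ = 1.4460×0.31399×-0.35227 + 0.94943×0.93590×0.99222 = -0.159941 + 0.881658 = 0.721717.
Q̄ = (S₀/π) × [bracket] = (271/π) × 0.721717 = 62.257 W/m².
Ratio Q̄_A / Q̄_B = 40.526 / 62.257 = 0.6509.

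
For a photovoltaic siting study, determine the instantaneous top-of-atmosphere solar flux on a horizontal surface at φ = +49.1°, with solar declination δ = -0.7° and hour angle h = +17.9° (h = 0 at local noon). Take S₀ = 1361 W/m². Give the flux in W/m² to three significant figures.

835 W/m²

cos θ_z = sin φ sin δ + cos φ cos δ cos h = -0.009234 + 0.623001 = 0.613767.
Flux = S₀ · cos θ_z = 1361 × 0.613767 = 835.3 W/m².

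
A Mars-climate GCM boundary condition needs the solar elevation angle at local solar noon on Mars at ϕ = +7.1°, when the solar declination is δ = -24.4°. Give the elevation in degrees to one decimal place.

58.5°

At local noon the hour angle is zero, so the zenith angle equals |ϕ − δ| = |+7.1° − (-24.400°)| = 31.500°.
Elevation = 90° − 31.500° = 58.5°.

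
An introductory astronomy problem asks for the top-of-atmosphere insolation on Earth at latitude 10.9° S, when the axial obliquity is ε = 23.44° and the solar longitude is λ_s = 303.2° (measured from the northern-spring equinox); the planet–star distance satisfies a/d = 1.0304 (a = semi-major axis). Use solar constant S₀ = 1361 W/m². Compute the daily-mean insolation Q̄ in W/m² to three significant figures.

Q̄ ≈ 472 W/m²

Solar declination: sin δ = sin ε · sin λ_s = sin 23.44° × sin 303.2° = -0.33286, so δ = -19.442°.
cos H₀ = −tan(-10.9°) tan(-19.442°) = -0.0680, H₀ = 1.6388 rad.
Bracket: H₀ sin φ sin δ + cos φ cos δ sin H₀ = 1.6388×-0.18910×-0.33286 + 0.98196×0.94298×0.99769 = 0.103152 + 0.923830 = 1.026982.
Inverse-square distance factor (a/d)² = 1.0304² = 1.061724.
Q̄ = (S₀/π) × 1.061724 × [bracket] = (1361/π) × 1.061724 × 1.026982 = 472.4 W/m².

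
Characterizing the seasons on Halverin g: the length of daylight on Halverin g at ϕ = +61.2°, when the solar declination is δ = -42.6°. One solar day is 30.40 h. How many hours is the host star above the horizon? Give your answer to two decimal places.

cos h₀ = −tan ϕ · tan δ = 1.6727 ≥ 1, so the host star never rises (polar night) and h₀ = 0.
Daylight = 2h₀/(2π) × 30.40 h = (0.0000/π) × 30.40 = 0.00 h.

0.00 h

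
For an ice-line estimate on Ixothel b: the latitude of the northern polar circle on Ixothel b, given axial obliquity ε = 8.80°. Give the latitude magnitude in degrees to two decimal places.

81.20°

The polar circle is the lowest latitude that experiences at least one full rotation of continuous daylight at the northern-summer solstice; it lies at |φ| = 90° − ε = 90° − 8.80° = 81.20°.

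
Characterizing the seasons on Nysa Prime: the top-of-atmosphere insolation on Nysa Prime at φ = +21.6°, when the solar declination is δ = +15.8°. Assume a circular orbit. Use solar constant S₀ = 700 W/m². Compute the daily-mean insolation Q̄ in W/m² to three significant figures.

cos H₀ = −tan(+21.6°) tan(+15.800°) = -0.1120, H₀ = 1.6831 rad.
Bracket: H₀ sin φ sin δ + cos φ cos δ sin H₀ = 1.6831×0.36812×0.27228 + 0.92978×0.96222×0.99370 = 0.168700 + 0.889017 = 1.057717.
Q̄ = (S₀/π) × [bracket] = (700/π) × 1.057717 = 235.7 W/m².

Q̄ ≈ 236 W/m²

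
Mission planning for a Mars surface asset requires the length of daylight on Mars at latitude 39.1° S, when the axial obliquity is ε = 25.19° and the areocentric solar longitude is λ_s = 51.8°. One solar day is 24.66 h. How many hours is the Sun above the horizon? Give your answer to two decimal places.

sin δ = sin 25.19° × sin 51.8° = 0.33448, so δ = +19.541°.
cos H₀ = −tan φ · tan δ = −tan(-39.1°) × tan(+19.541°) = 0.2884, so H₀ = 1.2782 rad = 73.24°.
Daylight = 2H₀/(2π) × 24.66 h = (1.2782/π) × 24.66 = 10.03 h.

10.03 h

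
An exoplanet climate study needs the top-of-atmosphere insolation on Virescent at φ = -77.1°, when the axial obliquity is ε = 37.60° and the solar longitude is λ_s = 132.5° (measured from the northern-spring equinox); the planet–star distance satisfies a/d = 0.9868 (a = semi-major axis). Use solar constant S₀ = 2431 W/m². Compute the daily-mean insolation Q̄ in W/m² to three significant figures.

Solar declination: sin δ = sin ε · sin λ_s = sin 37.60° × sin 132.5° = 0.44985, so δ = +26.734°.
cos H₀ = −tan(-77.1°) tan(+26.734°) = 2.1992 ≥ 1 ⇒ polar night, H₀ = 0 and Q̄ = 0.
Inverse-square distance factor (a/d)² = 0.9868² = 0.973774.

Q̄ ≈ 0.00 W/m²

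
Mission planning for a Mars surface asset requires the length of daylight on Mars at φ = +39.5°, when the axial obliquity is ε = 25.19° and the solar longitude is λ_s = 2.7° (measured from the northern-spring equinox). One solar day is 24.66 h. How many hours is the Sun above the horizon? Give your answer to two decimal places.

12.46 h

Solar declination: sin δ = sin ε · sin λ_s = sin 25.19° × sin 2.7° = 0.02005, so δ = +1.149°.
cos H₀ = −tan φ · tan δ = −tan(+39.5°) × tan(+1.149°) = -0.0165, so H₀ = 1.5873 rad = 90.95°.
Daylight = 2H₀/(2π) × 24.66 h = (1.5873/π) × 24.66 = 12.46 h.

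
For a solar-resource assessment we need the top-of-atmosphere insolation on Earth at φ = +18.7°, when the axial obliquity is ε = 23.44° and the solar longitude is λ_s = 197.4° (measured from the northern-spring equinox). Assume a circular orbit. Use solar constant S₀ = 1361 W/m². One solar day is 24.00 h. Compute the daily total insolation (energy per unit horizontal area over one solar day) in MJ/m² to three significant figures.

33.0 MJ/m²

Solar declination: sin δ = sin ε · sin λ_s = sin 23.44° × sin 197.4° = -0.11895, so δ = -6.832°.
cos H₀ = −tan(+18.7°) tan(-6.832°) = 0.0406, H₀ = 1.5302 rad.
Bracket: H₀ sin φ sin δ + cos φ cos δ sin H₀ = 1.5302×0.32061×-0.11895 + 0.94721×0.99290×0.99918 = -0.058357 + 0.939714 = 0.881357.
Q̄ = (S₀/π) × [bracket] = (1361/π) × 0.881357 = 381.82 W/m².
Daily total = Q̄ × 24.00 h × 3600 s/h = 381.82 × 24.00 × 3600 / 10⁶ = 32.99 MJ/m².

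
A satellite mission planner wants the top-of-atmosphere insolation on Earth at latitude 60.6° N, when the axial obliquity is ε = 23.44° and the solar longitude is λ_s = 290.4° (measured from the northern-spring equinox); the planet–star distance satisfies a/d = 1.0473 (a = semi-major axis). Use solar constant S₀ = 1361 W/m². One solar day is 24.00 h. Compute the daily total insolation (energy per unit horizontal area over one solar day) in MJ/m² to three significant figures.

Solar declination: sin δ = sin ε · sin λ_s = sin 23.44° × sin 290.4° = -0.37284, so δ = -21.891°.
cos H₀ = −tan(+60.6°) tan(-21.891°) = 0.7131, H₀ = 0.7769 rad.
Bracket: H₀ sin φ sin δ + cos φ cos δ sin H₀ = 0.7769×0.87121×-0.37284 + 0.49090×0.92790×0.70106 = -0.252354 + 0.319337 = 0.066983.
Inverse-square distance factor (a/d)² = 1.0473² = 1.096837.
Q̄ = (S₀/π) × 1.096837 × [bracket] = (1361/π) × 1.096837 × 0.066983 = 31.828 W/m².
Daily total = Q̄ × 24.00 h × 3600 s/h = 31.828 × 24.00 × 3600 / 10⁶ = 2.750 MJ/m².

2.75 MJ/m²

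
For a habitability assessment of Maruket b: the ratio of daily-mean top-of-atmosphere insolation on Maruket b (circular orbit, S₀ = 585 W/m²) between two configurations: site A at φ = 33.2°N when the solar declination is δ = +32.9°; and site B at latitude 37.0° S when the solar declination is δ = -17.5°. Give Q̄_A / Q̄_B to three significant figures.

Q̄_A / Q̄_B ≈ 1.16

— Configuration A (φ=+33.2°):
cos H₀ = −tan(+33.2°) tan(+32.900°) = -0.4233, H₀ = 2.0079 rad.
Bracket: H₀ sin φ sin δ + cos φ cos δ sin H₀ = 2.0079×0.54756×0.54317 + 0.83676×0.83962×0.90597 = 0.597186 + 0.636499 = 1.233685.
Q̄ = (S₀/π) × [bracket] = (585/π) × 1.233685 = 229.73 W/m².
— Configuration B (φ=-37.0°):
cos H₀ = −tan(-37.0°) tan(-17.500°) = -0.2376, H₀ = 1.8107 rad.
Bracket: H₀ sin φ sin δ + cos φ cos δ sin H₀ = 1.8107×-0.60182×-0.30071 + 0.79864×0.95372×0.97136 = 0.327688 + 0.739864 = 1.067552.
Q̄ = (S₀/π) × [bracket] = (585/π) × 1.067552 = 198.79 W/m².
Ratio Q̄_A / Q̄_B = 229.73 / 198.79 = 1.156.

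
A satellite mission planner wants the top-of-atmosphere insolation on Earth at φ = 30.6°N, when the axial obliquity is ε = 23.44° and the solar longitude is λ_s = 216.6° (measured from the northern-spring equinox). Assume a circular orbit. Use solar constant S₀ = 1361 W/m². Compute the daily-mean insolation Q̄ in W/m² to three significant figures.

Solar declination: sin δ = sin ε · sin λ_s = sin 23.44° × sin 216.6° = -0.23717, so δ = -13.720°.
cos H₀ = −tan(+30.6°) tan(-13.720°) = 0.1444, H₀ = 1.4259 rad.
Bracket: H₀ sin φ sin δ + cos φ cos δ sin H₀ = 1.4259×0.50904×-0.23717 + 0.86074×0.97147×0.98952 = -0.172148 + 0.827420 = 0.655272.
Q̄ = (S₀/π) × [bracket] = (1361/π) × 0.655272 = 283.9 W/m².

Q̄ ≈ 284 W/m²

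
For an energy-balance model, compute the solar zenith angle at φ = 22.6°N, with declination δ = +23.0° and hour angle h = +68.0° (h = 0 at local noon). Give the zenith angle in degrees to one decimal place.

cos θ_z = sin φ sin δ + cos φ cos δ cos h = 0.150156 + 0.318348 = 0.468504.
θ_z = arccos(0.468504) = 62.1°.

θ_z = 62.1°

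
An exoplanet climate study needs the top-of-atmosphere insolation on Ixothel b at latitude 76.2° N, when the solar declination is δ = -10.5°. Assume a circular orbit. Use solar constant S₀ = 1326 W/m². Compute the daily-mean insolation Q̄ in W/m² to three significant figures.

cos H₀ = −tan(+76.2°) tan(-10.500°) = 0.7546, H₀ = 0.7158 rad.
Bracket: H₀ sin φ sin δ + cos φ cos δ sin H₀ = 0.7158×0.97113×-0.18224 + 0.23853×0.98325×0.65622 = -0.126681 + 0.153906 = 0.027225.
Q̄ = (S₀/π) × [bracket] = (1326/π) × 0.027225 = 11.49 W/m².

Q̄ ≈ 11.5 W/m²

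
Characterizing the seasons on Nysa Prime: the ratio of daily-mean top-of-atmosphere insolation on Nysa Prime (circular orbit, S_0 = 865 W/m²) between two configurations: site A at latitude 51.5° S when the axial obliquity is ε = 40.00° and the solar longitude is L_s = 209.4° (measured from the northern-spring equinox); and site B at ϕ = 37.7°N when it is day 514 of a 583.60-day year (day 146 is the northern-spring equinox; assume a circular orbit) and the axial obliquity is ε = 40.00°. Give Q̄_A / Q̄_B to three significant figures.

Q̄_A / Q̄_B ≈ 3.36

— Configuration A (ϕ=-51.5°):
Solar declination: sin δ = sin ε · sin L_s = sin 40.00° × sin 209.4° = -0.31555, so δ = -18.394°.
cos h₀ = −tan(-51.5°) tan(-18.394°) = -0.4181, h₀ = 2.0021 rad.
Bracket: h₀ sin ϕ sin δ + cos ϕ cos δ sin h₀ = 2.0021×-0.78261×-0.31555 + 0.62251×0.94891×0.90842 = 0.494424 + 0.536609 = 1.031033.
Q̄ = (S_0/π) × [bracket] = (865/π) × 1.031033 = 283.88 W/m².
— Configuration B (ϕ=+37.7°):
Solar longitude: L_s = 360° × (514 − 146)/583.60 = 227.005°.
sin δ = sin 40.00° × sin 227.005° = -0.47014, so δ = -28.044°.
cos h₀ = −tan(+37.7°) tan(-28.044°) = 0.4117, h₀ = 1.1465 rad.
Bracket: h₀ sin ϕ sin δ + cos ϕ cos δ sin h₀ = 1.1465×0.61153×-0.47014 + 0.79122×0.88259×0.91132 = -0.329624 + 0.636396 = 0.306772.
Q̄ = (S_0/π) × [bracket] = (865/π) × 0.306772 = 84.466 W/m².
Ratio Q̄_A / Q̄_B = 283.88 / 84.466 = 3.361.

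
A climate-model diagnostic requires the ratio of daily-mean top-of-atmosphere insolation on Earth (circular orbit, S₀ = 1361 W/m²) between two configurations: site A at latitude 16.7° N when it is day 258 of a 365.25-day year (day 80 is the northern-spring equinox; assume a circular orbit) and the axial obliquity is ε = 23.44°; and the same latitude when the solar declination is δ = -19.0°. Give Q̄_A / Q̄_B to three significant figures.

— Configuration A (φ=+16.7°):
Solar longitude: λ_s = 360° × (258 − 80)/365.25 = 175.441°.
sin δ = sin 23.44° × sin 175.441° = 0.03162, so δ = +1.812°.
cos H₀ = −tan(+16.7°) tan(+1.812°) = -0.0095, H₀ = 1.5803 rad.
Bracket: H₀ sin φ sin δ + cos φ cos δ sin H₀ = 1.5803×0.28736×0.03162 + 0.95782×0.99950×0.99995 = 0.014359 + 0.957293 = 0.971652.
Q̄ = (S₀/π) × [bracket] = (1361/π) × 0.971652 = 420.94 W/m².
— Configuration B (φ=+16.7°):
cos H₀ = −tan(+16.7°) tan(-19.000°) = 0.1033, H₀ = 1.4673 rad.
Bracket: H₀ sin φ sin δ + cos φ cos δ sin H₀ = 1.4673×0.28736×-0.32557 + 0.95782×0.94552×0.99465 = -0.137274 + 0.900793 = 0.763519.
Q̄ = (S₀/π) × [bracket] = (1361/π) × 0.763519 = 330.77 W/m².
Ratio Q̄_A / Q̄_B = 420.94 / 330.77 = 1.273.

Q̄_A / Q̄_B ≈ 1.27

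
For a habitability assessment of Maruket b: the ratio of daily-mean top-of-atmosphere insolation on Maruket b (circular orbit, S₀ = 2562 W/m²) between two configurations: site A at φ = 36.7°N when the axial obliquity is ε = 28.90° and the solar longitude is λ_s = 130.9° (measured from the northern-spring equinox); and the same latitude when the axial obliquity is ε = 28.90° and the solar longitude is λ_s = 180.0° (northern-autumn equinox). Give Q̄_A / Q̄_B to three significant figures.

Q̄_A / Q̄_B ≈ 1.40

— Configuration A (φ=+36.7°):
Solar declination: sin δ = sin ε · sin λ_s = sin 28.90° × sin 130.9° = 0.36529, so δ = +21.425°.
cos H₀ = −tan(+36.7°) tan(+21.425°) = -0.2925, H₀ = 1.8676 rad.
Bracket: H₀ sin φ sin δ + cos φ cos δ sin H₀ = 1.8676×0.59763×0.36529 + 0.80178×0.93089×0.95627 = 0.407713 + 0.713730 = 1.121443.
Q̄ = (S₀/π) × [bracket] = (2562/π) × 1.121443 = 914.55 W/m².
— Configuration B (φ=+36.7°):
Solar declination: sin δ = sin ε · sin λ_s = sin 28.90° × sin 180.0° = 0.00000, so δ = +0.000°.
cos H₀ = −tan(+36.7°) tan(+0.000°) = -0.0000, H₀ = 1.5708 rad.
Bracket: H₀ sin φ sin δ + cos φ cos δ sin H₀ = 1.5708×0.59763×0.00000 + 0.80178×1.00000×1.00000 = 0.000000 + 0.801780 = 0.801780.
Q̄ = (S₀/π) × [bracket] = (2562/π) × 0.801780 = 653.86 W/m².
Ratio Q̄_A / Q̄_B = 914.55 / 653.86 = 1.399.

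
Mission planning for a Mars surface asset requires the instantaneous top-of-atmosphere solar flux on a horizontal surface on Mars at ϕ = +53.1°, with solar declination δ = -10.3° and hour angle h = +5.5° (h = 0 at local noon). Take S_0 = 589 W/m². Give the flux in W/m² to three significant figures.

cos θ_z = sin ϕ sin δ + cos ϕ cos δ cos h = -0.142985 + 0.588025 = 0.445040.
Flux = S_0 · cos θ_z = 589 × 0.445040 = 262.1 W/m².

262 W/m²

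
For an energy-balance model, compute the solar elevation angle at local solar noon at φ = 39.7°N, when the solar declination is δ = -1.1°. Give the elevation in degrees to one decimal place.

At local noon the hour angle is zero, so the zenith angle equals |φ − δ| = |+39.7° − (-1.100°)| = 40.800°.
Elevation = 90° − 40.800° = 49.2°.

49.2°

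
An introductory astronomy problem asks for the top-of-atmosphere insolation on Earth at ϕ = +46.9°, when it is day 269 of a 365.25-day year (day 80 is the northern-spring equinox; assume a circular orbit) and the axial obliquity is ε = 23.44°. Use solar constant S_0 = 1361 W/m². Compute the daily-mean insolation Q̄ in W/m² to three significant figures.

Q̄ ≈ 274 W/m²

Solar longitude: L_s = 360° × (269 − 80)/365.25 = 186.283°.
sin δ = sin 23.44° × sin 186.283° = -0.04354, so δ = -2.495°.
cos h₀ = −tan(+46.9°) tan(-2.495°) = 0.0466, h₀ = 1.5242 rad.
Bracket: h₀ sin ϕ sin δ + cos ϕ cos δ sin h₀ = 1.5242×0.73016×-0.04354 + 0.68327×0.99905×0.99892 = -0.048456 + 0.681884 = 0.633428.
Q̄ = (S_0/π) × [bracket] = (1361/π) × 0.633428 = 274.4 W/m².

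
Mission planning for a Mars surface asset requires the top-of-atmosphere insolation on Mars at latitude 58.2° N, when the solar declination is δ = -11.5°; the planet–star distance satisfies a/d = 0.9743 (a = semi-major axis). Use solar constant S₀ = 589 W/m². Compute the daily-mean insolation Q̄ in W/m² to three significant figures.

cos H₀ = −tan(+58.2°) tan(-11.500°) = 0.3281, H₀ = 1.2365 rad.
Bracket: H₀ sin φ sin δ + cos φ cos δ sin H₀ = 1.2365×0.84989×-0.19937 + 0.52696×0.97992×0.94463 = -0.209516 + 0.487787 = 0.278271.
Inverse-square distance factor (a/d)² = 0.9743² = 0.949260.
Q̄ = (S₀/π) × 0.949260 × [bracket] = (589/π) × 0.949260 × 0.278271 = 49.52 W/m².

Q̄ ≈ 49.5 W/m²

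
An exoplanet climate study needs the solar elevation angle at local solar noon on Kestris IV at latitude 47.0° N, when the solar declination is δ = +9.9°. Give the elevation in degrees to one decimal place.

52.9°

At local noon the hour angle is zero, so the zenith angle equals |ϕ − δ| = |+47.0° − (+9.900°)| = 37.100°.
Elevation = 90° − 37.100° = 52.9°.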